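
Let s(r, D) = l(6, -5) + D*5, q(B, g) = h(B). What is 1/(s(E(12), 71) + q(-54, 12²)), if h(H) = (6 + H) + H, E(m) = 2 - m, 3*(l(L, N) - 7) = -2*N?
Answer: 3/790 ≈ 0.0037975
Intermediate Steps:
l(L, N) = 7 - 2*N/3 (l(L, N) = 7 + (-2*N)/3 = 7 - 2*N/3)
h(H) = 6 + 2*H
q(B, g) = 6 + 2*B
s(r, D) = 31/3 + 5*D (s(r, D) = (7 - ⅔*(-5)) + D*5 = (7 + 10/3) + 5*D = 31/3 + 5*D)
1/(s(E(12), 71) + q(-54, 12²)) = 1/((31/3 + 5*71) + (6 + 2*(-54))) = 1/((31/3 + 355) + (6 - 108)) = 1/(1096/3 - 102) = 1/(790/3) = 3/790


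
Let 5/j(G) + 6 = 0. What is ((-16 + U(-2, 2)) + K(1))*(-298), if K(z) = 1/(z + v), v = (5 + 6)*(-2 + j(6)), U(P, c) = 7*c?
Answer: 109664/181 ≈ 605.88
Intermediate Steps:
j(G) = -⅚ (j(G) = 5/(-6 + 0) = 5/(-6) = 5*(-⅙) = -⅚)
v = -187/6 (v = (5 + 6)*(-2 - ⅚) = 11*(-17/6) = -187/6 ≈ -31.167)
K(z) = 1/(-187/6 + z) (K(z) = 1/(z - 187/6) = 1/(-187/6 + z))
((-16 + U(-2, 2)) + K(1))*(-298) = ((-16 + 7*2) + 6/(-187 + 6*1))*(-298) = ((-16 + 14) + 6/(-187 + 6))*(-298) = (-2 + 6/(-181))*(-298) = (-2 + 6*(-1/181))*(-298) = (-2 - 6/181)*(-298) = -368/181*(-298) = 109664/181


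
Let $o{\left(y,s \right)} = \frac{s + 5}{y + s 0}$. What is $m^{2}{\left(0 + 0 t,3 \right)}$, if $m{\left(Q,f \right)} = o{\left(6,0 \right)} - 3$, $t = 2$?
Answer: $\frac{169}{36} \approx 4.6944$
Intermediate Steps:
$o{\left(y,s \right)} = \frac{5 + s}{y}$ ($o{\left(y,s \right)} = \frac{5 + s}{y + 0} = \frac{5 + s}{y}$)
$m{\left(Q,f \right)} = - \frac{13}{6}$ ($m{\left(Q,f \right)} = \frac{5 + 0}{6} - 3 = \frac{1}{6} \cdot 5 - 3 = \frac{5}{6} - 3 = - \frac{13}{6}$)
$m^{2}{\left(0 + 0 t,3 \right)} = \left(- \frac{13}{6}\right)^{2} = \frac{169}{36}$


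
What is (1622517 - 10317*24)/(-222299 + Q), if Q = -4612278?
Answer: -1374909/4834577 ≈ -0.28439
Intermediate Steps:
(1622517 - 10317*24)/(-222299 + Q) = (1622517 - 10317*24)/(-222299 - 4612278) = (1622517 - 247608)/(-4834577) = 1374909*(-1/4834577) = -1374909/4834577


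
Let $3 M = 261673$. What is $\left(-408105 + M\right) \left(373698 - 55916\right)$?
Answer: $- \frac{305910300044}{3} \approx -1.0197 \cdot 10^{11}$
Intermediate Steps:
$M = \frac{261673}{3}$ ($M = \frac{1}{3} \cdot 261673 = \frac{261673}{3} \approx 87224.0$)
$\left(-408105 + M\right) \left(373698 - 55916\right) = \left(-408105 + \frac{261673}{3}\right) \left(373698 - 55916\right) = \left(- \frac{962642}{3}\right) 317782 = - \frac{305910300044}{3}$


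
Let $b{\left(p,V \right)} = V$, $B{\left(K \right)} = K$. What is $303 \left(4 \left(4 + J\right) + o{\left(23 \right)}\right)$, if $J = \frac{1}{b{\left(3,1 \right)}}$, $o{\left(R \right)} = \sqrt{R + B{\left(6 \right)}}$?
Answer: $6060 + 303 \sqrt{29} \approx 7691.7$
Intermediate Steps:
$o{\left(R \right)} = \sqrt{6 + R}$ ($o{\left(R \right)} = \sqrt{R + 6} = \sqrt{6 + R}$)
$J = 1$ ($J = 1^{-1} = 1$)
$303 \left(4 \left(4 + J\right) + o{\left(23 \right)}\right) = 303 \left(4 \left(4 + 1\right) + \sqrt{6 + 23}\right) = 303 \left(4 \cdot 5 + \sqrt{29}\right) = 303 \left(20 + \sqrt{29}\right) = 6060 + 303 \sqrt{29}$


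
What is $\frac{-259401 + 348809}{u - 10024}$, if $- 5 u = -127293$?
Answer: $\frac{447040}{77173} \approx 5.7927$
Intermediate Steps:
$u = \frac{127293}{5}$ ($u = \left(- \frac{1}{5}\right) \left(-127293\right) = \frac{127293}{5} \approx 25459.0$)
$\frac{-259401 + 348809}{u - 10024} = \frac{-259401 + 348809}{\frac{127293}{5} - 10024} = \frac{89408}{\frac{127293}{5} - 10024} = \frac{89408}{\frac{77173}{5}} = 89408 \cdot \frac{5}{77173} = \frac{447040}{77173}$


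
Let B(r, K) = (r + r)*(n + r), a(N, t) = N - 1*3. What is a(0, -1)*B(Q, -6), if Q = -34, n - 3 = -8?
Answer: -7956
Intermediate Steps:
a(N, t) = -3 + N (a(N, t) = N - 3 = -3 + N)
n = -5 (n = 3 - 8 = -5)
B(r, K) = 2*r*(-5 + r) (B(r, K) = (r + r)*(-5 + r) = (2*r)*(-5 + r) = 2*r*(-5 + r))
a(0, -1)*B(Q, -6) = (-3 + 0)*(2*(-34)*(-5 - 34)) = -6*(-34)*(-39) = -3*2652 = -7956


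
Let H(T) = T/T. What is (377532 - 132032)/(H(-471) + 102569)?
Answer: 24550/10257 ≈ 2.3935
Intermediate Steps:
H(T) = 1
(377532 - 132032)/(H(-471) + 102569) = (377532 - 132032)/(1 + 102569) = 245500/102570 = 245500*(1/102570) = 24550/10257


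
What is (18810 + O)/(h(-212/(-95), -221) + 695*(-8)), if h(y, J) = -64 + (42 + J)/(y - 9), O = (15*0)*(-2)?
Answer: -636570/189433 ≈ -3.3604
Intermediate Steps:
O = 0 (O = 0*(-2) = 0)
h(y, J) = -64 + (42 + J)/(-9 + y)
(18810 + O)/(h(-212/(-95), -221) + 695*(-8)) = (18810 + 0)/((618 - 221 - (-13568)/(-95))/(-9 - 212/(-95)) + 695*(-8)) = 18810/((618 - 221 - (-13568)*(-1)/95)/(-9 - 212*(-1/95)) - 5560) = 18810/((618 - 221 - 64*212/95)/(-9 + 212/95) - 5560) = 18810/((618 - 221 - 13568/95)/(-643/95) - 5560) = 18810/(-95/643*24147/95 - 5560) = 18810/(-24147/643 - 5560) = 18810/(-3599227/643) = 18810*(-643/3599227) = -636570/189433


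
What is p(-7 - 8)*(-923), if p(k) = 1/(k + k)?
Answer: 923/30 ≈ 30.767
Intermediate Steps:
p(k) = 1/(2*k)
p(-7 - 8)*(-923) = (1/(2*(-7 - 8)))*(-923) = ((1/2)/(-15))*(-923) = ((1/2)*(-1/15))*(-923) = -1/30*(-923) = 923/30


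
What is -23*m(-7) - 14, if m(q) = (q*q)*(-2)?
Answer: 2240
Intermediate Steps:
m(q) = -2*q² (m(q) = q²*(-2) = -2*q²)
-23*m(-7) - 14 = -(-46)*(-7)² - 14 = -(-46)*49 - 14 = -23*(-98) - 14 = 2254 - 14 = 2240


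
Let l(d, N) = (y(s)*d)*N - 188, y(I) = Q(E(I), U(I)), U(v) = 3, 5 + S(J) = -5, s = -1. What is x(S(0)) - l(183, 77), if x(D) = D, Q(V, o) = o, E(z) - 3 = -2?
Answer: -42095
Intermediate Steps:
S(J) = -10 (S(J) = -5 - 5 = -10)
E(z) = 1 (E(z) = 3 - 2 = 1)
y(I) = 3
l(d, N) = -188 + 3*N*d (l(d, N) = (3*d)*N - 188 = 3*N*d - 188 = -188 + 3*N*d)
x(S(0)) - l(183, 77) = -10 - (-188 + 3*77*183) = -10 - (-188 + 42273) = -10 - 1*42085 = -10 - 42085 = -42095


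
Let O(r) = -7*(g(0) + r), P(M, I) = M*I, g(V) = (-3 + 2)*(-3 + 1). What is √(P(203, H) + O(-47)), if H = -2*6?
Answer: I*√2121 ≈ 46.054*I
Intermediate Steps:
H = -12
g(V) = 2 (g(V) = -1*(-2) = 2)
P(M, I) = I*M
O(r) = -14 - 7*r (O(r) = -7*(2 + r) = -14 - 7*r)
√(P(203, H) + O(-47)) = √(-12*203 + (-14 - 7*(-47))) = √(-2436 + (-14 + 329)) = √(-2436 + 315) = √(-2121) = I*√2121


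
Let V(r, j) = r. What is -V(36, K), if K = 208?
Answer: -36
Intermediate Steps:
-V(36, K) = -1*36 = -36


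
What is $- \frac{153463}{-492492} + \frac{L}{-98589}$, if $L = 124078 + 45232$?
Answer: $- \frac{554911031}{394750356} \approx -1.4057$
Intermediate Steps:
$L = 169310$
$- \frac{153463}{-492492} + \frac{L}{-98589} = - \frac{153463}{-492492} + \frac{169310}{-98589} = \left(-153463\right) \left(- \frac{1}{492492}\right) + 169310 \left(- \frac{1}{98589}\right) = \frac{3743}{12012} - \frac{169310}{98589} = - \frac{554911031}{394750356}$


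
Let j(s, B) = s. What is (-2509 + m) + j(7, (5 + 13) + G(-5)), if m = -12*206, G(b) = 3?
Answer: -4974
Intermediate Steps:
m = -2472
(-2509 + m) + j(7, (5 + 13) + G(-5)) = (-2509 - 2472) + 7 = -4981 + 7 = -4974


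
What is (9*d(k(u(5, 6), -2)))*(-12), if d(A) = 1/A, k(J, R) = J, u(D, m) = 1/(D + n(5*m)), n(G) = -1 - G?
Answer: 2808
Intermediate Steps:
u(D, m) = 1/(-1 + D - 5*m) (u(D, m) = 1/(D + (-1 - 5*m)) = 1/(-1 + D - 5*m))
(9*d(k(u(5, 6), -2)))*(-12) = (9/((-1/(1 - 1*5 + 5*6))))*(-12) = (9/((-1/(1 - 5 + 30))))*(-12) = (9/((-1/26)))*(-12) = (9/((-1*1/26)))*(-12) = (9/(-1/26))*(-12) = (9*(-26))*(-12) = -234*(-12) = 2808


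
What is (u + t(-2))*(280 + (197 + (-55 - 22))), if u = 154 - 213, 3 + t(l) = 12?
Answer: -20000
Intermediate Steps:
t(l) = 9 (t(l) = -3 + 12 = 9)
u = -59
(u + t(-2))*(280 + (197 + (-55 - 22))) = (-59 + 9)*(280 + (197 + (-55 - 22))) = -50*(280 + (197 - 77)) = -50*(280 + 120) = -50*400 = -20000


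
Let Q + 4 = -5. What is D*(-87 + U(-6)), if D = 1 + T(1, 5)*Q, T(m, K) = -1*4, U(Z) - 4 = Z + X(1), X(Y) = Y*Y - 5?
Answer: -3441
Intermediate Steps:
Q = -9 (Q = -4 - 5 = -9)
X(Y) = -5 + Y² (X(Y) = Y² - 5 = -5 + Y²)
U(Z) = Z (U(Z) = 4 + (Z + (-5 + 1²)) = 4 + (Z + (-5 + 1)) = 4 + (Z - 4) = 4 + (-4 + Z) = Z)
T(m, K) = -4
D = 37 (D = 1 - 4*(-9) = 1 + 36 = 37)
D*(-87 + U(-6)) = 37*(-87 - 6) = 37*(-93) = -3441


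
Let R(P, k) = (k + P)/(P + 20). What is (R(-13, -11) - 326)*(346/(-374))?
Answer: 398938/1309 ≈ 304.77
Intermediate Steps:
R(P, k) = (P + k)/(20 + P)
(R(-13, -11) - 326)*(346/(-374)) = ((-13 - 11)/(20 - 13) - 326)*(346/(-374)) = (-24/7 - 326)*(346*(-1/374)) = ((1/7)*(-24) - 326)*(-173/187) = (-24/7 - 326)*(-173/187) = -2306/7*(-173/187) = 398938/1309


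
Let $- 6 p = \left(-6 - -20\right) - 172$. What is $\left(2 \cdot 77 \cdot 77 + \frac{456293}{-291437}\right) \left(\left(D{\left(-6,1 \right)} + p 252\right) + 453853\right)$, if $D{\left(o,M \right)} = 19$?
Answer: $\frac{1591241025435724}{291437} \approx 5.46 \cdot 10^{9}$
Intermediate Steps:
$p = \frac{79}{3}$ ($p = - \frac{\left(-6 - -20\right) - 172}{6} = - \frac{\left(-6 + 20\right) - 172}{6} = - \frac{14 - 172}{6} = \left(- \frac{1}{6}\right) \left(-158\right) = \frac{79}{3} \approx 26.333$)
$\left(2 \cdot 77 \cdot 77 + \frac{456293}{-291437}\right) \left(\left(D{\left(-6,1 \right)} + p 252\right) + 453853\right) = \left(2 \cdot 77 \cdot 77 + \frac{456293}{-291437}\right) \left(\left(19 + \frac{79}{3} \cdot 252\right) + 453853\right) = \left(154 \cdot 77 + 456293 \left(- \frac{1}{291437}\right)\right) \left(\left(19 + 6636\right) + 453853\right) = \left(11858 - \frac{456293}{291437}\right) \left(6655 + 453853\right) = \frac{3455403653}{291437} \cdot 460508 = \frac{1591241025435724}{291437}$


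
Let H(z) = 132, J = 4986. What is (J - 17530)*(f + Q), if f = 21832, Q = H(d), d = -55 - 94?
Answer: -275516416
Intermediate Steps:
d = -149
Q = 132
(J - 17530)*(f + Q) = (4986 - 17530)*(21832 + 132) = -12544*21964 = -275516416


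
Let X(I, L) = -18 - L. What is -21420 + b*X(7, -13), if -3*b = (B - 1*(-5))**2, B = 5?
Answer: -63760/3 ≈ -21253.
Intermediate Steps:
b = -100/3 (b = -(5 - 1*(-5))**2/3 = -(5 + 5)**2/3 = -1/3*10**2 = -1/3*100 = -100/3 ≈ -33.333)
-21420 + b*X(7, -13) = -21420 - 100*(-18 - 1*(-13))/3 = -21420 - 100*(-18 + 13)/3 = -21420 - 100/3*(-5) = -21420 + 500/3 = -63760/3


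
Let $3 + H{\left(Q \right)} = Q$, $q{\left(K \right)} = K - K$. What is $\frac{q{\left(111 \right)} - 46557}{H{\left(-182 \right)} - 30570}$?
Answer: $\frac{46557}{30755} \approx 1.5138$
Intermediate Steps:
$q{\left(K \right)} = 0$
$H{\left(Q \right)} = -3 + Q$
$\frac{q{\left(111 \right)} - 46557}{H{\left(-182 \right)} - 30570} = \frac{0 - 46557}{\left(-3 - 182\right) - 30570} = - \frac{46557}{-185 - 30570} = - \frac{46557}{-30755} = \left(-46557\right) \left(- \frac{1}{30755}\right) = \frac{46557}{30755}$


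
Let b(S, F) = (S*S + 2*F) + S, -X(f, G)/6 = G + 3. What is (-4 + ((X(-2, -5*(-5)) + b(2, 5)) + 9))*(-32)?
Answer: 4704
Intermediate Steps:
X(f, G) = -18 - 6*G (X(f, G) = -6*(G + 3) = -6*(3 + G) = -18 - 6*G)
b(S, F) = S + S² + 2*F (b(S, F) = (S² + 2*F) + S = S + S² + 2*F)
(-4 + ((X(-2, -5*(-5)) + b(2, 5)) + 9))*(-32) = (-4 + (((-18 - (-30)*(-5)) + (2 + 2² + 2*5)) + 9))*(-32) = (-4 + (((-18 - 6*25) + (2 + 4 + 10)) + 9))*(-32) = (-4 + (((-18 - 150) + 16) + 9))*(-32) = (-4 + ((-168 + 16) + 9))*(-32) = (-4 + (-152 + 9))*(-32) = (-4 - 143)*(-32) = -147*(-32) = 4704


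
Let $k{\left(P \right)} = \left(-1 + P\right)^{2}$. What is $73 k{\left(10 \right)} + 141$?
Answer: $6054$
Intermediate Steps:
$73 k{\left(10 \right)} + 141 = 73 \left(-1 + 10\right)^{2} + 141 = 73 \cdot 9^{2} + 141 = 73 \cdot 81 + 141 = 5913 + 141 = 6054$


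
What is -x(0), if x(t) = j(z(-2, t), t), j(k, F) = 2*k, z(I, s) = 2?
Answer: -4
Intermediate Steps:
x(t) = 4 (x(t) = 2*2 = 4)
-x(0) = -1*4 = -4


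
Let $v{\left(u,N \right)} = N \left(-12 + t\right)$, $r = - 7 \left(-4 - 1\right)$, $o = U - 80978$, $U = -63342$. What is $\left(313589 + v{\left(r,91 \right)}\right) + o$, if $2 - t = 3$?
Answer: $168086$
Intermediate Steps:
$o = -144320$ ($o = -63342 - 80978 = -144320$)
$r = 35$ ($r = \left(-7\right) \left(-5\right) = 35$)
$t = -1$ ($t = 2 - 3 = -1$)
$v{\left(u,N \right)} = - 13 N$ ($v{\left(u,N \right)} = N \left(-12 - 1\right) = N \left(-13\right) = - 13 N$)
$\left(313589 + v{\left(r,91 \right)}\right) + o = \left(313589 - 1183\right) - 144320 = 312406 - 144320 = 168086$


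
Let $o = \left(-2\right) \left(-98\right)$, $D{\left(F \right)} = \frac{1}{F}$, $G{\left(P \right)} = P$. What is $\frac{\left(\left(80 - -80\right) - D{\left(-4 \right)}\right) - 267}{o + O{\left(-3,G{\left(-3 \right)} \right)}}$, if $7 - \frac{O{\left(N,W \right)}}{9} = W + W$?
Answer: $- \frac{427}{1252} \approx -0.34105$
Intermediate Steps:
$O{\left(N,W \right)} = 63 - 18 W$ ($O{\left(N,W \right)} = 63 - 9 \left(W + W\right) = 63 - 9 \cdot 2 W = 63 - 18 W$)
$o = 196$
$\frac{\left(\left(80 - -80\right) - D{\left(-4 \right)}\right) - 267}{o + O{\left(-3,G{\left(-3 \right)} \right)}} = \frac{\left(\left(80 - -80\right) - \frac{1}{-4}\right) - 267}{196 + \left(63 - -54\right)} = \frac{\left(\left(80 + 80\right) - - \frac{1}{4}\right) - 267}{196 + \left(63 + 54\right)} = \frac{\left(160 + \frac{1}{4}\right) - 267}{196 + 117} = \frac{\frac{641}{4} - 267}{313} = \left(- \frac{427}{4}\right) \frac{1}{313} = - \frac{427}{1252}$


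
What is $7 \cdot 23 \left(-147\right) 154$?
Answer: $-3644718$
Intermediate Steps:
$7 \cdot 23 \left(-147\right) 154 = 161 \left(-147\right) 154 = \left(-23667\right) 154 = -3644718$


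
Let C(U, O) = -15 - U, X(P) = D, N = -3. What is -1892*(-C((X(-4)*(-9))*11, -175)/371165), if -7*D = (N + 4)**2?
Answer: -385968/2598155 ≈ -0.14855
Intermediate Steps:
D = -1/7 (D = -(-3 + 4)**2/7 = -1/7*1**2 = -1/7*1 = -1/7 ≈ -0.14286)
X(P) = -1/7
-1892*(-C((X(-4)*(-9))*11, -175)/371165) = -1892/((-371165/(-15 - (-1/7*(-9))*11))) = -1892/((-371165/(-15 - 9*11/7))) = -1892/((-371165/(-15 - 1*99/7))) = -1892/((-371165/(-15 - 99/7))) = -1892/((-371165/(-204/7))) = -1892/((-371165*(-7/204))) = -1892/2598155/204 = -1892*204/2598155 = -385968/2598155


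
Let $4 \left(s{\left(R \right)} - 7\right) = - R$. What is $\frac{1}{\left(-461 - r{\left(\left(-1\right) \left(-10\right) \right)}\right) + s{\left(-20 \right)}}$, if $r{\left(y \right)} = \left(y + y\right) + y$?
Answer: $- \frac{1}{479} \approx -0.0020877$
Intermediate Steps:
$s{\left(R \right)} = 7 - \frac{R}{4}$ ($s{\left(R \right)} = 7 + \frac{\left(-1\right) R}{4} = 7 - \frac{R}{4}$)
$r{\left(y \right)} = 3 y$ ($r{\left(y \right)} = 2 y + y = 3 y$)
$\frac{1}{\left(-461 - r{\left(\left(-1\right) \left(-10\right) \right)}\right) + s{\left(-20 \right)}} = \frac{1}{\left(-461 - 3 \left(\left(-1\right) \left(-10\right)\right)\right) + \left(7 - -5\right)} = \frac{1}{\left(-461 - 3 \cdot 10\right) + \left(7 + 5\right)} = \frac{1}{\left(-461 - 30\right) + 12} = \frac{1}{-491 + 12} = \frac{1}{-479} = - \frac{1}{479}$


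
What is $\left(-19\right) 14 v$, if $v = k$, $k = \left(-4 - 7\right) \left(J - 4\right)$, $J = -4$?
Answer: $-23408$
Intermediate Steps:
$k = 88$ ($k = \left(-4 - 7\right) \left(-4 - 4\right) = \left(-11\right) \left(-8\right) = 88$)
$v = 88$
$\left(-19\right) 14 v = \left(-19\right) 14 \cdot 88 = \left(-266\right) 88 = -23408$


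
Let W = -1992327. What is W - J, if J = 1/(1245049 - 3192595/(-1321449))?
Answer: -3277919725531744341/1645271948596 ≈ -1.9923e+6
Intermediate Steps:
J = 1321449/1645271948596 (J = 1/(1245049 - 3192595*(-1/1321449)) = 1/(1245049 + 3192595/1321449) = 1/(1645271948596/1321449) = 1321449/1645271948596 ≈ 8.0318e-7)
W - J = -1992327 - 1*1321449/1645271948596 = -1992327 - 1321449/1645271948596 = -3277919725531744341/1645271948596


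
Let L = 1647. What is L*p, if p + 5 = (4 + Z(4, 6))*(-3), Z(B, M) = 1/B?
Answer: -116937/4 ≈ -29234.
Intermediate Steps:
p = -71/4 (p = -5 + (4 + 1/4)*(-3) = -5 + (4 + ¼)*(-3) = -5 + (17/4)*(-3) = -5 - 51/4 = -71/4 ≈ -17.750)
L*p = 1647*(-71/4) = -116937/4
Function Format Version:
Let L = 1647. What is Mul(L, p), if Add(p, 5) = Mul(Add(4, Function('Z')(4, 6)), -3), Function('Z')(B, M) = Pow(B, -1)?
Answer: Rational(-116937, 4) ≈ -29234.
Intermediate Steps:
p = Rational(-71, 4) (p = Add(-5, Mul(Add(4, Pow(4, -1)), -3)) = Add(-5, Mul(Add(4, Rational(1, 4)), -3)) = Add(-5, Mul(Rational(17, 4), -3)) = Add(-5, Rational(-51, 4)) = Rational(-71, 4) ≈ -17.750)
Mul(L, p) = Mul(1647, Rational(-71, 4)) = Rational(-116937, 4)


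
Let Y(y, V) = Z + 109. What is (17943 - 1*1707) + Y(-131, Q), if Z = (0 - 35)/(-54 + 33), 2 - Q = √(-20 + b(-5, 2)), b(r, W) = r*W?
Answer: 49040/3 ≈ 16347.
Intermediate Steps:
b(r, W) = W*r
Q = 2 - I*√30 (Q = 2 - √(-20 + 2*(-5)) = 2 - √(-20 - 10) = 2 - √(-30) = 2 - I*√30 ≈ 2.0 - 5.4772*I)
Z = 5/3 (Z = -35/(-21) = -35*(-1/21) = 5/3 ≈ 1.6667)
Y(y, V) = 332/3 (Y(y, V) = 5/3 + 109 = 332/3)
(17943 - 1*1707) + Y(-131, Q) = (17943 - 1*1707) + 332/3 = (17943 - 1707) + 332/3 = 16236 + 332/3 = 49040/3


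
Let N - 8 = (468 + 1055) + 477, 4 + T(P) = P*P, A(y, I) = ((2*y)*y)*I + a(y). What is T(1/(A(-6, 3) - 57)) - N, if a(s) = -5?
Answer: -47716591/23716 ≈ -2012.0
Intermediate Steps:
A(y, I) = -5 + 2*I*y² (A(y, I) = ((2*y)*y)*I - 5 = (2*y²)*I - 5 = 2*I*y² - 5 = -5 + 2*I*y²)
T(P) = -4 + P² (T(P) = -4 + P*P = -4 + P²)
N = 2008 (N = 8 + ((468 + 1055) + 477) = 8 + (1523 + 477) = 8 + 2000 = 2008)
T(1/(A(-6, 3) - 57)) - N = (-4 + (1/((-5 + 2*3*(-6)²) - 57))²) - 1*2008 = (-4 + (1/((-5 + 2*3*36) - 57))²) - 2008 = (-4 + (1/((-5 + 216) - 57))²) - 2008 = (-4 + (1/(211 - 57))²) - 2008 = (-4 + (1/154)²) - 2008 = (-4 + 1/23716) - 2008 = -94863/23716 - 2008 = -47716591/23716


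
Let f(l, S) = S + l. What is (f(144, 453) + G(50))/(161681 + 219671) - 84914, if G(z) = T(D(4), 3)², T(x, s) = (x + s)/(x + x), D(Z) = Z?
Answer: -2072455880335/24406528 ≈ -84914.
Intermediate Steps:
T(x, s) = (s + x)/(2*x) (T(x, s) = (s + x)/((2*x)) = (s + x)*(1/(2*x)) = (s + x)/(2*x))
G(z) = 49/64 (G(z) = ((½)*(3 + 4)/4)² = ((½)*(¼)*7)² = (7/8)² = 49/64)
(f(144, 453) + G(50))/(161681 + 219671) - 84914 = ((453 + 144) + 49/64)/(161681 + 219671) - 84914 = (597 + 49/64)/381352 - 84914 = (38257/64)*(1/381352) - 84914 = 38257/24406528 - 84914 = -2072455880335/24406528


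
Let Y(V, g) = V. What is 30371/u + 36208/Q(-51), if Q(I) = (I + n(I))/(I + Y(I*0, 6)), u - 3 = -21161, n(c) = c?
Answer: 383014061/21158 ≈ 18103.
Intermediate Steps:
u = -21158 (u = 3 - 21161 = -21158)
Q(I) = 2 (Q(I) = (I + I)/(I + I*0) = (2*I)/(I + 0) = (2*I)/I = 2)
30371/u + 36208/Q(-51) = 30371/(-21158) + 36208/2 = 30371*(-1/21158) + 36208*(½) = -30371/21158 + 18104 = 383014061/21158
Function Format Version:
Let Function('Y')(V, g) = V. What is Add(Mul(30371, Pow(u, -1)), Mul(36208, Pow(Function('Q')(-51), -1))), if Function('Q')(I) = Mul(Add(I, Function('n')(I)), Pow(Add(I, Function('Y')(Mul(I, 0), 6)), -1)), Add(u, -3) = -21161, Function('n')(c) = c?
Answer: Rational(383014061, 21158) ≈ 18103.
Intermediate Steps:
u = -21158 (u = Add(3, -21161) = -21158)
Function('Q')(I) = 2 (Function('Q')(I) = Mul(Add(I, I), Pow(Add(I, Mul(I, 0)), -1)) = Mul(Mul(2, I), Pow(Add(I, 0), -1)) = Mul(Mul(2, I), Pow(I, -1)) = 2)
Add(Mul(30371, Pow(u, -1)), Mul(36208, Pow(Function('Q')(-51), -1))) = Add(Mul(30371, Pow(-21158, -1)), Mul(36208, Pow(2, -1))) = Add(Mul(30371, Rational(-1, 21158)), Mul(36208, Rational(1, 2))) = Add(Rational(-30371, 21158), 18104) = Rational(383014061, 21158)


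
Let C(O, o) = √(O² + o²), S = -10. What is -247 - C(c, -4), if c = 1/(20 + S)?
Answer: -247 - √1601/10 ≈ -251.00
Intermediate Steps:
c = ⅒ (c = 1/(20 - 10) = 1/10 = ⅒ ≈ 0.10000)
-247 - C(c, -4) = -247 - √((⅒)² + (-4)²) = -247 - √(1/100 + 16) = -247 - √(1601/100) = -247 - √1601/10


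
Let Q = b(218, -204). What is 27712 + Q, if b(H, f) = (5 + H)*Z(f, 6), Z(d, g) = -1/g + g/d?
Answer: 1411082/51 ≈ 27668.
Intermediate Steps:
b(H, f) = (5 + H)*(-⅙ + 6/f) (b(H, f) = (5 + H)*(-1/6 + 6/f) = (5 + H)*(-1*⅙ + 6/f) = (5 + H)*(-⅙ + 6/f))
Q = -2230/51 (Q = (⅙)*(5 + 218)*(36 - 1*(-204))/(-204) = (⅙)*(-1/204)*223*(36 + 204) = (⅙)*(-1/204)*223*240 = -2230/51 ≈ -43.725)
27712 + Q = 27712 - 2230/51 = 1411082/51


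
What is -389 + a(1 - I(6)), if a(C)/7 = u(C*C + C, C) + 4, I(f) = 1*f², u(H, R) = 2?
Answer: -347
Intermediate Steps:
I(f) = f²
a(C) = 42 (a(C) = 7*(2 + 4) = 7*6 = 42)
-389 + a(1 - I(6)) = -389 + 42 = -347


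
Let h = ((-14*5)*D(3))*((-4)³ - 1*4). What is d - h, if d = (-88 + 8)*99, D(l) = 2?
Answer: -17440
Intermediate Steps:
h = 9520 (h = (-14*5*2)*((-4)³ - 1*4) = (-70*2)*(-64 - 4) = -140*(-68) = 9520)
d = -7920 (d = -80*99 = -7920)
d - h = -7920 - 1*9520 = -7920 - 9520 = -17440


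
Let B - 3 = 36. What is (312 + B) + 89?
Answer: 440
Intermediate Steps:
B = 39 (B = 3 + 36 = 39)
(312 + B) + 89 = (312 + 39) + 89 = 351 + 89 = 440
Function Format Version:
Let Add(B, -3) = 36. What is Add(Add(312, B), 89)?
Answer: 440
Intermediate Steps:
B = 39 (B = Add(3, 36) = 39)
Add(Add(312, B), 89) = Add(Add(312, 39), 89) = Add(351, 89) = 440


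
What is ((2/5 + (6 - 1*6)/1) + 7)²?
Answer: 1369/25 ≈ 54.760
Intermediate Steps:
((2/5 + (6 - 1*6)/1) + 7)² = ((2*(⅕) + (6 - 6)*1) + 7)² = ((⅖ + 0*1) + 7)² = ((⅖ + 0) + 7)² = (⅖ + 7)² = (37/5)² = 1369/25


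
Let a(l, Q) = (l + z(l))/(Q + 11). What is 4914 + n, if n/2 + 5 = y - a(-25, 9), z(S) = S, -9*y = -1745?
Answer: 47671/9 ≈ 5296.8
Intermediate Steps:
y = 1745/9 (y = -⅑*(-1745) = 1745/9 ≈ 193.89)
a(l, Q) = 2*l/(11 + Q) (a(l, Q) = (l + l)/(Q + 11) = (2*l)/(11 + Q) = 2*l/(11 + Q))
n = 3445/9 (n = -10 + 2*(1745/9 - 2*(-25)/(11 + 9)) = -10 + 2*(1745/9 - 2*(-25)/20) = -10 + 2*(1745/9 - 1*(-5/2)) = -10 + 2*(1745/9 + 5/2) = -10 + 2*(3535/18) = -10 + 3535/9 = 3445/9 ≈ 382.78)
4914 + n = 4914 + 3445/9 = 47671/9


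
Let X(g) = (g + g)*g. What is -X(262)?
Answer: -137288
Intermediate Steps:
X(g) = 2*g² (X(g) = (2*g)*g = 2*g²)
-X(262) = -2*262² = -2*68644 = -1*137288 = -137288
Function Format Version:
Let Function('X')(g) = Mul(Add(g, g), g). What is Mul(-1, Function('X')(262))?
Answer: -137288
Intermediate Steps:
Function('X')(g) = Mul(2, Pow(g, 2)) (Function('X')(g) = Mul(Mul(2, g), g) = Mul(2, Pow(g, 2)))
Mul(-1, Function('X')(262)) = Mul(-1, Mul(2, Pow(262, 2))) = Mul(-1, Mul(2, 68644)) = Mul(-1, 137288) = -137288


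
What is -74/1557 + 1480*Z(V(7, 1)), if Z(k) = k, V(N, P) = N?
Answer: 16130446/1557 ≈ 10360.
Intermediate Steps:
-74/1557 + 1480*Z(V(7, 1)) = -74/1557 + 1480*7 = -74*1/1557 + 10360 = -74/1557 + 10360 = 16130446/1557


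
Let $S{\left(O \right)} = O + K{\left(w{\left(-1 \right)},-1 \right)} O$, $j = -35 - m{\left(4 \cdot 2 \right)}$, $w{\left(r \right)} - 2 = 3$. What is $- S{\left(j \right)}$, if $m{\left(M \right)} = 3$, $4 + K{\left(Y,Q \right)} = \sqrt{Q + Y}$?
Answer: $-38$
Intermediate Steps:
$w{\left(r \right)} = 5$ ($w{\left(r \right)} = 2 + 3 = 5$)
$K{\left(Y,Q \right)} = -4 + \sqrt{Q + Y}$
$j = -38$ ($j = -35 - 3 = -38$)
$S{\left(O \right)} = - O$ ($S{\left(O \right)} = O + \left(-4 + \sqrt{-1 + 5}\right) O = O + \left(-4 + \sqrt{4}\right) O = O + \left(-4 + 2\right) O = O - 2 O = - O$)
$- S{\left(j \right)} = - \left(-1\right) \left(-38\right) = \left(-1\right) 38 = -38$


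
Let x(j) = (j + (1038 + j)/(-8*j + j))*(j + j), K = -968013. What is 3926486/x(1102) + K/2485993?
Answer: 25937418020149/21127678877184 ≈ 1.2277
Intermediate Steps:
x(j) = 2*j*(j - (1038 + j)/(7*j)) (x(j) = (j + (1038 + j)/((-7*j)))*(2*j) = (j + (1038 + j)*(-1/(7*j)))*(2*j) = (j - (1038 + j)/(7*j))*(2*j) = 2*j*(j - (1038 + j)/(7*j)))
3926486/x(1102) + K/2485993 = 3926486/(-2076/7 + 2*1102**2 - 2/7*1102) - 968013/2485993 = 3926486/(-2076/7 + 2*1214404 - 2204/7) - 968013*1/2485993 = 3926486/(-2076/7 + 2428808 - 2204/7) - 968013/2485993 = 3926486/(16997376/7) - 968013/2485993 = 3926486*(7/16997376) - 968013/2485993 = 13742701/8498688 - 968013/2485993 = 25937418020149/21127678877184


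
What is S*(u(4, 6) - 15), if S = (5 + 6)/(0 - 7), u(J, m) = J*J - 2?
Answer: 11/7 ≈ 1.5714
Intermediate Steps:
u(J, m) = -2 + J² (u(J, m) = J² - 2 = -2 + J²)
S = -11/7 (S = 11/(-7) = 11*(-⅐) = -11/7 ≈ -1.5714)
S*(u(4, 6) - 15) = -11*((-2 + 4²) - 15)/7 = -11*((-2 + 16) - 15)/7 = -11*(14 - 15)/7 = -11/7*(-1) = 11/7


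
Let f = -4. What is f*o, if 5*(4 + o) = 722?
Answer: -2808/5 ≈ -561.60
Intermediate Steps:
o = 702/5 (o = -4 + (⅕)*722 = -4 + 722/5 = 702/5 ≈ 140.40)
f*o = -4*702/5 = -2808/5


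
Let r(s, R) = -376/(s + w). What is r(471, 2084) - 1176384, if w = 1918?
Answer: -2810381752/2389 ≈ -1.1764e+6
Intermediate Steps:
r(s, R) = -376/(1918 + s) (r(s, R) = -376/(s + 1918) = -376/(1918 + s))
r(471, 2084) - 1176384 = -376/(1918 + 471) - 1176384 = -376/2389 - 1176384 = -2810381752/2389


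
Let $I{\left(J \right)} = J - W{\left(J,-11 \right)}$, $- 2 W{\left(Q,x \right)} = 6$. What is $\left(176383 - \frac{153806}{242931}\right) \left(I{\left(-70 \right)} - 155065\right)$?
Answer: $- \frac{6647211473194244}{242931} \approx -2.7363 \cdot 10^{10}$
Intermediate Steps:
$W{\left(Q,x \right)} = -3$ ($W{\left(Q,x \right)} = \left(- \frac{1}{2}\right) 6 = -3$)
$I{\left(J \right)} = 3 + J$ ($I{\left(J \right)} = J - -3 = J + 3 = 3 + J$)
$\left(176383 - \frac{153806}{242931}\right) \left(I{\left(-70 \right)} - 155065\right) = \left(176383 - \frac{153806}{242931}\right) \left(\left(3 - 70\right) - 155065\right) = \left(176383 - \frac{153806}{242931}\right) \left(-67 - 155065\right) = \left(176383 - \frac{153806}{242931}\right) \left(-155132\right) = \frac{42848744767}{242931} \left(-155132\right) = - \frac{6647211473194244}{242931}$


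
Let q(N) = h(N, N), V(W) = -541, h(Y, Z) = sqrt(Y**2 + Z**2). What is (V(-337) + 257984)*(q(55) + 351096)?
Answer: 90387207528 + 14159365*sqrt(2) ≈ 9.0407e+10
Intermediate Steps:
q(N) = sqrt(2)*sqrt(N**2) (q(N) = sqrt(N**2 + N**2) = sqrt(2*N**2) = sqrt(2)*sqrt(N**2))
(V(-337) + 257984)*(q(55) + 351096) = (-541 + 257984)*(sqrt(2)*sqrt(55**2) + 351096) = 257443*(sqrt(2)*sqrt(3025) + 351096) = 257443*(sqrt(2)*55 + 351096) = 257443*(55*sqrt(2) + 351096) = 257443*(351096 + 55*sqrt(2)) = 90387207528 + 14159365*sqrt(2)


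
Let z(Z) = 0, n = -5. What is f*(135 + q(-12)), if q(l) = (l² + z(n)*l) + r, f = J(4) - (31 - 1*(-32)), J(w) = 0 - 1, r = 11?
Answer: -18560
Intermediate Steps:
J(w) = -1
f = -64 (f = -1 - (31 - 1*(-32)) = -1 - (31 + 32) = -1 - 1*63 = -1 - 63 = -64)
q(l) = 11 + l² (q(l) = (l² + 0*l) + 11 = (l² + 0) + 11 = l² + 11 = 11 + l²)
f*(135 + q(-12)) = -64*(135 + (11 + (-12)²)) = -64*(135 + (11 + 144)) = -64*(135 + 155) = -64*290 = -18560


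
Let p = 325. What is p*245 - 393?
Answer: 79232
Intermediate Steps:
p*245 - 393 = 325*245 - 393 = 79625 - 393 = 79232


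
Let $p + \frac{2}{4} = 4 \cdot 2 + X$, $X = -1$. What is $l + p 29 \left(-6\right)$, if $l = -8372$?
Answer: $-9503$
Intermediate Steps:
$p = \frac{13}{2}$ ($p = - \frac{1}{2} + \left(4 \cdot 2 - 1\right) = - \frac{1}{2} + \left(8 - 1\right) = - \frac{1}{2} + 7 = \frac{13}{2} \approx 6.5$)
$l + p 29 \left(-6\right) = -8372 + \frac{13}{2} \cdot 29 \left(-6\right) = -8372 + \frac{377}{2} \left(-6\right) = -8372 - 1131 = -9503$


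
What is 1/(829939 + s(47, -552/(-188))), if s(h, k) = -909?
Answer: 1/829030 ≈ 1.2062e-6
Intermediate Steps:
1/(829939 + s(47, -552/(-188))) = 1/(829939 - 909) = 1/829030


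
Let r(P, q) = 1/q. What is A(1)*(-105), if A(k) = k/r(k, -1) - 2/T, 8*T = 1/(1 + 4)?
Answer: 8505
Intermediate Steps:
T = 1/40 (T = 1/(8*(1 + 4)) = (1/8)/5 = (1/8)*(1/5) = 1/40 ≈ 0.025000)
A(k) = -80 - k (A(k) = k/(1/(-1)) - 2/1/40 = k/(-1) - 2*40 = k*(-1) - 80 = -k - 80 = -80 - k)
A(1)*(-105) = (-80 - 1*1)*(-105) = (-80 - 1)*(-105) = -81*(-105) = 8505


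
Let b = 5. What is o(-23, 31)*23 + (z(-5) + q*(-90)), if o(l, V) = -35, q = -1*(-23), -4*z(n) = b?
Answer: -11505/4 ≈ -2876.3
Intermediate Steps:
z(n) = -5/4 (z(n) = -¼*5 = -5/4)
q = 23
o(-23, 31)*23 + (z(-5) + q*(-90)) = -35*23 + (-5/4 + 23*(-90)) = -805 + (-5/4 - 2070) = -805 - 8285/4 = -11505/4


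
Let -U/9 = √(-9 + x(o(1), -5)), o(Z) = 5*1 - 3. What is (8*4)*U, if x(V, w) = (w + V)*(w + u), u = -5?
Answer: -288*√21 ≈ -1319.8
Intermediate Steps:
o(Z) = 2 (o(Z) = 5 - 3 = 2)
x(V, w) = (-5 + w)*(V + w) (x(V, w) = (w + V)*(w - 5) = (V + w)*(-5 + w) = (-5 + w)*(V + w))
U = -9*√21 (U = -9*√(-9 + ((-5)² - 5*2 - 5*(-5) + 2*(-5))) = -9*√(-9 + (25 - 10 + 25 - 10)) = -9*√(-9 + 30) = -9*√21 ≈ -41.243)
(8*4)*U = (8*4)*(-9*√21) = 32*(-9*√21) = -288*√21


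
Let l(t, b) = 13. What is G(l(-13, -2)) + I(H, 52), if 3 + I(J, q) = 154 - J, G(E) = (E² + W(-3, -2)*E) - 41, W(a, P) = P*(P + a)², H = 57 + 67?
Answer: -495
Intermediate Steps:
H = 124
G(E) = -41 + E² - 50*E (G(E) = (E² + (-2*(-2 - 3)²)*E) - 41 = (E² + (-2*(-5)²)*E) - 41 = (E² + (-2*25)*E) - 41 = (E² - 50*E) - 41 = -41 + E² - 50*E)
I(J, q) = 151 - J (I(J, q) = -3 + (154 - J) = 151 - J)
G(l(-13, -2)) + I(H, 52) = (-41 + 13² - 50*13) + (151 - 1*124) = (-41 + 169 - 650) + (151 - 124) = -522 + 27 = -495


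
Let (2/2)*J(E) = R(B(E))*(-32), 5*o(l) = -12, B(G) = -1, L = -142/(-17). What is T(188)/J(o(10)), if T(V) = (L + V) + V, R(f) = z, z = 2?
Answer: -3267/544 ≈ -6.0055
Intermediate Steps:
L = 142/17 (L = -142*(-1/17) = 142/17 ≈ 8.3529)
o(l) = -12/5 (o(l) = (⅕)*(-12) = -12/5)
R(f) = 2
T(V) = 142/17 + 2*V (T(V) = (142/17 + V) + V = 142/17 + 2*V)
J(E) = -64 (J(E) = 2*(-32) = -64)
T(188)/J(o(10)) = (142/17 + 2*188)/(-64) = (142/17 + 376)*(-1/64) = (6534/17)*(-1/64) = -3267/544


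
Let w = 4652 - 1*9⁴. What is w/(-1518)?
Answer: 83/66 ≈ 1.2576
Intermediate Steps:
w = -1909 (w = 4652 - 1*6561 = 4652 - 6561 = -1909)
w/(-1518) = -1909/(-1518) = -1909*(-1/1518) = 83/66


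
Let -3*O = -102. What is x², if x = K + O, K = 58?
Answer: 8464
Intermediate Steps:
O = 34 (O = -⅓*(-102) = 34)
x = 92 (x = 58 + 34 = 92)
x² = 92² = 8464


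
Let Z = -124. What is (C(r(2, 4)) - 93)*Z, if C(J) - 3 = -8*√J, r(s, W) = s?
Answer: 11160 + 992*√2 ≈ 12563.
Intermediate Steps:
C(J) = 3 - 8*√J
(C(r(2, 4)) - 93)*Z = ((3 - 8*√2) - 93)*(-124) = (-90 - 8*√2)*(-124) = 11160 + 992*√2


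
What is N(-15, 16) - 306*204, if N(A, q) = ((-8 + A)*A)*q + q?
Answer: -56888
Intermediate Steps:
N(A, q) = q + A*q*(-8 + A) (N(A, q) = (A*(-8 + A))*q + q = A*q*(-8 + A) + q = q + A*q*(-8 + A))
N(-15, 16) - 306*204 = 16*(1 + (-15)² - 8*(-15)) - 306*204 = 16*(1 + 225 + 120) - 62424 = 16*346 - 62424 = 5536 - 62424 = -56888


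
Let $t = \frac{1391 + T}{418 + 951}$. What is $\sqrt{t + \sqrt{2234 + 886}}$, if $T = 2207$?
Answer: $\frac{\sqrt{3598 + 5476 \sqrt{195}}}{37} \approx 7.6476$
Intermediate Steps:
$t = \frac{3598}{1369}$ ($t = \frac{1391 + 2207}{418 + 951} = \frac{3598}{1369} \approx 2.6282$)
$\sqrt{t + \sqrt{2234 + 886}} = \sqrt{\frac{3598}{1369} + \sqrt{2234 + 886}} = \sqrt{\frac{3598}{1369} + \sqrt{3120}} = \sqrt{\frac{3598}{1369} + 4 \sqrt{195}}$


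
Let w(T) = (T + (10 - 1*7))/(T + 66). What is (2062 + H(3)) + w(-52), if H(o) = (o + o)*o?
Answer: 4153/2 ≈ 2076.5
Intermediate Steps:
H(o) = 2*o² (H(o) = (2*o)*o = 2*o²)
w(T) = (3 + T)/(66 + T) (w(T) = (T + (10 - 7))/(66 + T) = (T + 3)/(66 + T) = (3 + T)/(66 + T))
(2062 + H(3)) + w(-52) = (2062 + 2*3²) + (3 - 52)/(66 - 52) = (2062 + 2*9) - 49/14 = (2062 + 18) + (1/14)*(-49) = 2080 - 7/2 = 4153/2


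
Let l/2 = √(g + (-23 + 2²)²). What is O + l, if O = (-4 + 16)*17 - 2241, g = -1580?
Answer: -2037 + 2*I*√1219 ≈ -2037.0 + 69.828*I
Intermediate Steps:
O = -2037 (O = 12*17 - 2241 = 204 - 2241 = -2037)
l = 2*I*√1219 (l = 2*√(-1580 + (-23 + 2²)²) = 2*√(-1580 + (-23 + 4)²) = 2*√(-1580 + (-19)²) = 2*√(-1580 + 361) = 2*√(-1219) = 2*(I*√1219) = 2*I*√1219 ≈ 69.828*I)
O + l = -2037 + 2*I*√1219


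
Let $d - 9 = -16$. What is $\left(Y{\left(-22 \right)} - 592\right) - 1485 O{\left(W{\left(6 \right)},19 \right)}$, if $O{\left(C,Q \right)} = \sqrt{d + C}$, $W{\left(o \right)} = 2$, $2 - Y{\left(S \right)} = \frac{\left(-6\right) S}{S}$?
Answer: $-584 - 1485 i \sqrt{5} \approx -584.0 - 3320.6 i$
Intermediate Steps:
$d = -7$ ($d = 9 - 16 = -7$)
$Y{\left(S \right)} = 8$ ($Y{\left(S \right)} = 2 - \frac{\left(-6\right) S}{S} = 2 - -6 = 2 + 6 = 8$)
$O{\left(C,Q \right)} = \sqrt{-7 + C}$
$\left(Y{\left(-22 \right)} - 592\right) - 1485 O{\left(W{\left(6 \right)},19 \right)} = \left(8 - 592\right) - 1485 \sqrt{-7 + 2} = \left(8 - 592\right) - 1485 \sqrt{-5} = -584 - 1485 i \sqrt{5}$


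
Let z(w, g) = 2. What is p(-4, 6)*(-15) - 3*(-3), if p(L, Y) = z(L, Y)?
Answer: -21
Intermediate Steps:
p(L, Y) = 2
p(-4, 6)*(-15) - 3*(-3) = 2*(-15) - 3*(-3) = -30 + 9 = -21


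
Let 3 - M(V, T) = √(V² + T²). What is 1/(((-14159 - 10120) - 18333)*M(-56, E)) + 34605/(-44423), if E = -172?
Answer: -16078418813197/20640127175612 + √2045/348470283 ≈ -0.77899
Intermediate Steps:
M(V, T) = 3 - √(T² + V²) (M(V, T) = 3 - √(V² + T²) = 3 - √(T² + V²))
1/(((-14159 - 10120) - 18333)*M(-56, E)) + 34605/(-44423) = 1/(((-14159 - 10120) - 18333)*(3 - √((-172)² + (-56)²))) + 34605/(-44423) = 1/((-24279 - 18333)*(3 - √(29584 + 3136))) + 34605*(-1/44423) = 1/((-42612)*(3 - √32720)) - 34605/44423 = -1/(42612*(3 - 4*√2045)) - 34605/44423 = -34605/44423 - 1/(42612*(3 - 4*√2045))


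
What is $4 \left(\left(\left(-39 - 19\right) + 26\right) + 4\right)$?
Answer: $-112$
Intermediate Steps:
$4 \left(\left(\left(-39 - 19\right) + 26\right) + 4\right) = 4 \left(\left(-58 + 26\right) + 4\right) = 4 \left(-32 + 4\right) = 4 \left(-28\right) = -112$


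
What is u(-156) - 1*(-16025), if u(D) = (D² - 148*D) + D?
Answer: 63293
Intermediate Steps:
u(D) = D² - 147*D
u(-156) - 1*(-16025) = -156*(-147 - 156) - 1*(-16025) = -156*(-303) + 16025 = 47268 + 16025 = 63293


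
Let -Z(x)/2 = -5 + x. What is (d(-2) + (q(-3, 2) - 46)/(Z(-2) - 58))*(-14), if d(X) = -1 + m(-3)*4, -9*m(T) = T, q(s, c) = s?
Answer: -1337/66 ≈ -20.258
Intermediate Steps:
m(T) = -T/9
Z(x) = 10 - 2*x (Z(x) = -2*(-5 + x) = 10 - 2*x)
d(X) = 1/3 (d(X) = -1 - 1/9*(-3)*4 = -1 + (1/3)*4 = -1 + 4/3 = 1/3)
(d(-2) + (q(-3, 2) - 46)/(Z(-2) - 58))*(-14) = (1/3 + (-3 - 46)/((10 - 2*(-2)) - 58))*(-14) = (1/3 - 49/((10 + 4) - 58))*(-14) = (1/3 - 49/(14 - 58))*(-14) = (1/3 - 49/(-44))*(-14) = (1/3 - 49*(-1/44))*(-14) = (1/3 + 49/44)*(-14) = (191/132)*(-14) = -1337/66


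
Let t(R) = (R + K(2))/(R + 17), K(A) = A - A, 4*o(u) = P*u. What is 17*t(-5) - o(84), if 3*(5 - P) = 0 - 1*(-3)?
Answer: -1093/12 ≈ -91.083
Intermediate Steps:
P = 4 (P = 5 - (0 - 1*(-3))/3 = 5 - (0 + 3)/3 = 5 - ⅓*3 = 5 - 1 = 4)
o(u) = u (o(u) = (4*u)/4 = u)
K(A) = 0
t(R) = R/(17 + R) (t(R) = (R + 0)/(R + 17) = R/(17 + R))
17*t(-5) - o(84) = 17*(-5/(17 - 5)) - 1*84 = 17*(-5/12) - 84 = -85/12 - 84 = -1093/12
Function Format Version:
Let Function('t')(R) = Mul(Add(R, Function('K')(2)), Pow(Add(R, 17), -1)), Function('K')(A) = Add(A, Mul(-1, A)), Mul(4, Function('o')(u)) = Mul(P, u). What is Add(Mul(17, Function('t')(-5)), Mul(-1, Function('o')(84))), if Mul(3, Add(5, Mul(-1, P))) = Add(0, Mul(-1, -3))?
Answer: Rational(-1093, 12) ≈ -91.083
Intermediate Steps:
P = 4 (P = Add(5, Mul(Rational(-1, 3), Add(0, Mul(-1, -3)))) = Add(5, Mul(Rational(-1, 3), Add(0, 3))) = Add(5, Mul(Rational(-1, 3), 3)) = Add(5, -1) = 4)
Function('o')(u) = u (Function('o')(u) = Mul(Rational(1, 4), Mul(4, u)) = u)
Function('K')(A) = 0
Function('t')(R) = Mul(R, Pow(Add(17, R), -1)) (Function('t')(R) = Mul(Add(R, 0), Pow(Add(R, 17), -1)) = Mul(R, Pow(Add(17, R), -1)))
Add(Mul(17, Function('t')(-5)), Mul(-1, Function('o')(84))) = Add(Mul(17, Mul(-5, Pow(Add(17, -5), -1))), Mul(-1, 84)) = Add(Mul(17, Mul(-5, Pow(12, -1))), -84) = Add(Mul(17, Mul(-5, Rational(1, 12))), -84) = Add(Mul(17, Rational(-5, 12)), -84) = Add(Rational(-85, 12), -84) = Rational(-1093, 12)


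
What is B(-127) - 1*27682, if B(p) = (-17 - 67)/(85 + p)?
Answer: -27680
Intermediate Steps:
B(p) = -84/(85 + p)
B(-127) - 1*27682 = -84/(85 - 127) - 1*27682 = -84/(-42) - 27682 = -84*(-1/42) - 27682 = 2 - 27682 = -27680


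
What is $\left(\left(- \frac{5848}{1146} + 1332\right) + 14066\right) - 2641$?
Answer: $\frac{7306837}{573} \approx 12752.0$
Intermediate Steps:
$\left(\left(- \frac{5848}{1146} + 1332\right) + 14066\right) - 2641 = \left(\left(\left(-5848\right) \frac{1}{1146} + 1332\right) + 14066\right) - 2641 = \left(\left(- \frac{2924}{573} + 1332\right) + 14066\right) - 2641 = \left(\frac{760312}{573} + 14066\right) - 2641 = \frac{8820130}{573} - 2641 = \frac{7306837}{573}$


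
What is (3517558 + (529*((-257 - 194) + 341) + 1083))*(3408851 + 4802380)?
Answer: 28414562525181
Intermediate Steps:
(3517558 + (529*((-257 - 194) + 341) + 1083))*(3408851 + 4802380) = (3517558 + (529*(-451 + 341) + 1083))*8211231 = (3517558 + (529*(-110) + 1083))*8211231 = (3517558 + (-58190 + 1083))*8211231 = (3517558 - 57107)*8211231 = 3460451*8211231 = 28414562525181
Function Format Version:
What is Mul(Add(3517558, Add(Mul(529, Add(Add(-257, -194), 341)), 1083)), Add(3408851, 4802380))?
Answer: 28414562525181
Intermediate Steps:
Mul(Add(3517558, Add(Mul(529, Add(Add(-257, -194), 341)), 1083)), Add(3408851, 4802380)) = Mul(Add(3517558, Add(Mul(529, Add(-451, 341)), 1083)), 8211231) = Mul(Add(3517558, Add(Mul(529, -110), 1083)), 8211231) = Mul(Add(3517558, Add(-58190, 1083)), 8211231) = Mul(Add(3517558, -57107), 8211231) = Mul(3460451, 8211231) = 28414562525181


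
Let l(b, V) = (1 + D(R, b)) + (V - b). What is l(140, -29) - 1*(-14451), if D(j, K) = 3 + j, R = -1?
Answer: 14285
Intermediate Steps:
l(b, V) = 3 + V - b (l(b, V) = (1 + (3 - 1)) + (V - b) = (1 + 2) + (V - b) = 3 + (V - b) = 3 + V - b)
l(140, -29) - 1*(-14451) = (3 - 29 - 1*140) - 1*(-14451) = (3 - 29 - 140) + 14451 = -166 + 14451 = 14285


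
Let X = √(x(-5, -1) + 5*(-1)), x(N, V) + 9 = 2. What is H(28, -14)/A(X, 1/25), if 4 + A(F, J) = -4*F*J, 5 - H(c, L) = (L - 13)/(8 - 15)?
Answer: -1250/4459 + 100*I*√3/4459 ≈ -0.28033 + 0.038844*I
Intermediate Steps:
H(c, L) = 22/7 + L/7 (H(c, L) = 5 - (L - 13)/(8 - 15) = 5 - (-13 + L)/(-7) = 5 - (-13 + L)*(-1)/7 = 5 - (13/7 - L/7) = 5 + (-13/7 + L/7) = 22/7 + L/7)
x(N, V) = -7 (x(N, V) = -9 + 2 = -7)
X = 2*I*√3 (X = √(-7 + 5*(-1)) = √(-7 - 5) = √(-12) = 2*I*√3 ≈ 3.4641*I)
A(F, J) = -4 - 4*F*J
H(28, -14)/A(X, 1/25) = (22/7 + (⅐)*(-14))/(-4 - 4*2*I*√3/25) = (22/7 - 2)/(-4 - 4*2*I*√3*1/25) = 8/(7*(-4 - 8*I*√3/25))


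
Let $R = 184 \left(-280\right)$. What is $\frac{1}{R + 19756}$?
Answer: $- \frac{1}{31764} \approx -3.1482 \cdot 10^{-5}$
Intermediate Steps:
$R = -51520$
$\frac{1}{R + 19756} = \frac{1}{-51520 + 19756} = \frac{1}{-31764} = - \frac{1}{31764}$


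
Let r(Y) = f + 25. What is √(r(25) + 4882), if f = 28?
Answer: √4935 ≈ 70.250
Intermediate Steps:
r(Y) = 53 (r(Y) = 28 + 25 = 53)
√(r(25) + 4882) = √(53 + 4882) = √4935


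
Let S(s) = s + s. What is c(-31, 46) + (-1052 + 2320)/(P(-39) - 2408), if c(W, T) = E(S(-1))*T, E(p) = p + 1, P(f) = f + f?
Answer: -57812/1243 ≈ -46.510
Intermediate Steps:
P(f) = 2*f
S(s) = 2*s
E(p) = 1 + p
c(W, T) = -T (c(W, T) = (1 + 2*(-1))*T = (1 - 2)*T = -T)
c(-31, 46) + (-1052 + 2320)/(P(-39) - 2408) = -1*46 + (-1052 + 2320)/(2*(-39) - 2408) = -46 + 1268/(-78 - 2408) = -46 + 1268/(-2486) = -46 + 1268*(-1/2486) = -46 - 634/1243 = -57812/1243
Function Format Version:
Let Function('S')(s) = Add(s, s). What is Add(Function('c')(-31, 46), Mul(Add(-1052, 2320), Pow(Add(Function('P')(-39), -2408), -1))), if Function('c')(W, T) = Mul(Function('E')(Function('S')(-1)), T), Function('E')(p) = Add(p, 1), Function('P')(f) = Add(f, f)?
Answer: Rational(-57812, 1243) ≈ -46.510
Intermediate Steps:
Function('P')(f) = Mul(2, f)
Function('S')(s) = Mul(2, s)
Function('E')(p) = Add(1, p)
Function('c')(W, T) = Mul(-1, T) (Function('c')(W, T) = Mul(Add(1, Mul(2, -1)), T) = Mul(Add(1, -2), T) = Mul(-1, T))
Add(Function('c')(-31, 46), Mul(Add(-1052, 2320), Pow(Add(Function('P')(-39), -2408), -1))) = Add(Mul(-1, 46), Mul(Add(-1052, 2320), Pow(Add(Mul(2, -39), -2408), -1))) = Add(-46, Mul(1268, Pow(Add(-78, -2408), -1))) = Add(-46, Mul(1268, Pow(-2486, -1))) = Add(-46, Mul(1268, Rational(-1, 2486))) = Add(-46, Rational(-634, 1243)) = Rational(-57812, 1243)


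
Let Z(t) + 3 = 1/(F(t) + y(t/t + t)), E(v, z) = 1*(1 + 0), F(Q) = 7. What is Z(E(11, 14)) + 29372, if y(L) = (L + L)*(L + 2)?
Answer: 675488/23 ≈ 29369.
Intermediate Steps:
E(v, z) = 1 (E(v, z) = 1*1 = 1)
y(L) = 2*L*(2 + L) (y(L) = (2*L)*(2 + L) = 2*L*(2 + L))
Z(t) = -3 + 1/(7 + 2*(1 + t)*(3 + t)) (Z(t) = -3 + 1/(7 + 2*(t/t + t)*(2 + (t/t + t))) = -3 + 1/(7 + 2*(1 + t)*(2 + (1 + t))) = -3 + 1/(7 + 2*(1 + t)*(3 + t)))
Z(E(11, 14)) + 29372 = 2*(-10 - 3*(1 + 1)*(3 + 1))/(7 + 2*(1 + 1)*(3 + 1)) + 29372 = 2*(-10 - 3*2*4)/(7 + 2*2*4) + 29372 = 2*(-10 - 24)/(7 + 16) + 29372 = 2*(-34)/23 + 29372 = 2*(1/23)*(-34) + 29372 = -68/23 + 29372 = 675488/23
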